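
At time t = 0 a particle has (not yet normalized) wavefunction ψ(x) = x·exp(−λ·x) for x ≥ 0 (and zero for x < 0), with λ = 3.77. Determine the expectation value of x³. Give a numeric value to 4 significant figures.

0.1400

⟨x³⟩ = ∫ x³·|ψ|² dx / ∫|ψ|² dx (integrals over the domain).
Every integrand reduces to terms xʲ·e^(−2λx) on [0, ∞); use ∫₀^∞ xʲ·e^(−2λx) dx = j!/(2λ)^(j+1).
State is unnormalized: ∫|ψ|² dx = 0.0046657, and ∫ψ*·x³·ψ dx = 0.00065306, so ⟨x³⟩ = 0.00065306 / 0.0046657.
⟨x³⟩ = 0.13997.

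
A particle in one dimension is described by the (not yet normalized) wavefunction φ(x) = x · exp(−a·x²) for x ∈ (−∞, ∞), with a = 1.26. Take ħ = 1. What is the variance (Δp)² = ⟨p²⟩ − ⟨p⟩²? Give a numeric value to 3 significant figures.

3.78

Compute ⟨p⟩ and ⟨p²⟩ separately; (Δp)² = ⟨p²⟩ − ⟨p⟩².
Expand each integrand as polynomial × e^(−2ax²) and use ∫x^(2j)·e^(−2ax²) dx = (2j−1)!!/(4a)^j · √(π/(2a)), odd powers → 0; here √(π/(2a)) = 1.1165. Differentiate with the product rule, d/dx e^(−ax²) = −2ax·e^(−ax²).
Normalization: ∫|φ|² dx = 0.22154.
⟨p⟩ = 0.0000 and ⟨p²⟩ = 3.7800.
(Δp)² = 3.7800 − (0.0000)² = 3.7800.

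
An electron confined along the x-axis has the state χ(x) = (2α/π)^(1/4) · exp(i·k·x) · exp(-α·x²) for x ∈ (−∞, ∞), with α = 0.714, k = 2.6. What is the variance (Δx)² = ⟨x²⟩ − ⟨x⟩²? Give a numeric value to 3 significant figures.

Compute ⟨x⟩ and ⟨x²⟩ separately, then (Δx)² = ⟨x²⟩ − ⟨x⟩².
Gaussian moments: ∫x^(2j)·e^(−2αx²) dx = (2j−1)!!/(4α)^j · √(π/(2α)), odd powers integrate to 0; here √(π/(2α)) = 1.4832.
⟨x⟩ = 0.0000 and ⟨x²⟩ = 0.35014.
(Δx)² = 0.35014 − (0.0000)² = 0.35014.

0.350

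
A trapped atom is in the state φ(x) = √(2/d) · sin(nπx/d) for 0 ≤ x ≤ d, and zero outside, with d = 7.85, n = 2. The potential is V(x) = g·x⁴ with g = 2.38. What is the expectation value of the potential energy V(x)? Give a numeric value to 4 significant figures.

⟨V⟩ = ∫ V(x)·|φ|² dx.
With sin²θ = (1 − cos2θ)/2 on 0 ≤ x ≤ d: ∫sin²(nπx/d) dx = d/2, ∫x·sin²(nπx/d) dx = d²/4, ∫x²·sin²(nπx/d) dx = d³·(1/6 − 1/(4n²π²)); higher powers xᵏ the same way, integrating xᵏ·cos(2nπx/d) by parts.
⟨V⟩ = 1587.3.

1587.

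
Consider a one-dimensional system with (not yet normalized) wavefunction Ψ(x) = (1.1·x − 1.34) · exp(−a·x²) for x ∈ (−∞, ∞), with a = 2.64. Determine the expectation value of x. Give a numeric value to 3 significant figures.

⟨x⟩ = ∫ x·|Ψ|² dx / ∫|Ψ|² dx (integrals over the domain).
Expand each integrand as polynomial × e^(−2ax²) and use ∫x^(2j)·e^(−2ax²) dx = (2j−1)!!/(4a)^j · √(π/(2a)), odd powers → 0; here √(π/(2a)) = 0.77136.
State is unnormalized: ∫|Ψ|² dx = 1.4734, and ∫Ψ*·x·Ψ dx = -0.21534, so ⟨x⟩ = -0.21534 / 1.4734.
⟨x⟩ = -0.14615.

-0.146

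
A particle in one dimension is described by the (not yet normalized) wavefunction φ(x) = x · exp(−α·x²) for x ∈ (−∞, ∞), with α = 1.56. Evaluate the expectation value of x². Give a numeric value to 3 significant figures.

0.481

⟨x²⟩ = ∫ x²·|φ|² dx / ∫|φ|² dx (integrals over the domain).
Expand each integrand as polynomial × e^(−2αx²) and use ∫x^(2j)·e^(−2αx²) dx = (2j−1)!!/(4α)^j · √(π/(2α)), odd powers → 0; here √(π/(2α)) = 1.0035.
State is unnormalized: ∫|φ|² dx = 0.16081, and ∫φ*·x²·φ dx = 0.077312, so ⟨x²⟩ = 0.077312 / 0.16081.
⟨x²⟩ = 0.48077.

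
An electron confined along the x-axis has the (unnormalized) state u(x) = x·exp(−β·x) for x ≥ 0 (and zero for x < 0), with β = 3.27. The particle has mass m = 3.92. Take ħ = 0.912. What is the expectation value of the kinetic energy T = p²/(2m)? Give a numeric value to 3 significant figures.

T = −(ħ²/2m) d²/dx², so ⟨T⟩ = −(ħ²/2m) ∫ u*·u'' dx / ∫|u|² dx; with m = 3.92.
Differentiate x·exp(−β·x) with the product rule; every integrand then reduces to terms xʲ·e^(−2βx) on [0, ∞), with ∫₀^∞ xʲ·e^(−2βx) dx = j!/(2β)^(j+1).
State is unnormalized: ∫|u|² dx = 0.0071498, and ∫u*·(−ħ²/2m · u'') dx = 0.0081108, so ⟨T⟩ = 0.0081108 / 0.0071498.
⟨T⟩ = 1.1344.

1.13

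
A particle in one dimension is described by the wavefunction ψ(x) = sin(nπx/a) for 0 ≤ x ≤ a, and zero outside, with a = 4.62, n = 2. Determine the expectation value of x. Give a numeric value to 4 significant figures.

2.310

⟨x⟩ = ∫ x·|ψ|² dx / ∫|ψ|² dx (integrals over the domain).
With sin²θ = (1 − cos2θ)/2 on 0 ≤ x ≤ a: ∫sin²(nπx/a) dx = a/2, ∫x·sin²(nπx/a) dx = a²/4, ∫x²·sin²(nπx/a) dx = a³·(1/6 − 1/(4n²π²)); higher powers xᵏ the same way, integrating xᵏ·cos(2nπx/a) by parts.
State is unnormalized: ∫|ψ|² dx = 2.3100, and ∫ψ*·x·ψ dx = 5.3361, so ⟨x⟩ = 5.3361 / 2.3100.
⟨x⟩ = 2.3100.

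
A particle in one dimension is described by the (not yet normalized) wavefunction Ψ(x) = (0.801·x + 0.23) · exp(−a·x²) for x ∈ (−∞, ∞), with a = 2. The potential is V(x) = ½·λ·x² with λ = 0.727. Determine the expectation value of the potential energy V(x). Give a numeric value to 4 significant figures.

0.1002

⟨V⟩ = ∫ V(x)·|Ψ|² dx / ∫|Ψ|² dx.
Expand each integrand as polynomial × e^(−2ax²) and use ∫x^(2j)·e^(−2ax²) dx = (2j−1)!!/(4a)^j · √(π/(2a)), odd powers → 0; here √(π/(2a)) = 0.88623.
State is unnormalized: ∫|Ψ|² dx = 0.11796, and ∫Ψ*·V(x)·Ψ dx = 0.011819, so ⟨V⟩ = 0.011819 / 0.11796.
⟨V⟩ = 0.10019.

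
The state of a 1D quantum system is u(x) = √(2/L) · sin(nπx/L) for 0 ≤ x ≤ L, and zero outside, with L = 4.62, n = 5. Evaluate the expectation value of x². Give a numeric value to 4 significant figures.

⟨x²⟩ = ∫ x²·|u|² dx (integrals over the domain).
With sin²θ = (1 − cos2θ)/2 on 0 ≤ x ≤ L: ∫sin²(nπx/L) dx = L/2, ∫x·sin²(nπx/L) dx = L²/4, ∫x²·sin²(nπx/L) dx = L³·(1/6 − 1/(4n²π²)); higher powers xᵏ the same way, integrating xᵏ·cos(2nπx/L) by parts.
⟨x²⟩ = 7.0715.

7.072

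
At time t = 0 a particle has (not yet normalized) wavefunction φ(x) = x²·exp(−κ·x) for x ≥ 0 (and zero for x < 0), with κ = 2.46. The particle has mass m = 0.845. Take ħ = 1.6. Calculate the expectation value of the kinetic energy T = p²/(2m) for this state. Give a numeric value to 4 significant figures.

3.056

T = −(ħ²/2m) d²/dx², so ⟨T⟩ = −(ħ²/2m) ∫ φ*·φ'' dx / ∫|φ|² dx; with m = 0.845.
Differentiate x²·exp(−κ·x) with the product rule; every integrand then reduces to terms xʲ·e^(−2κx) on [0, ∞), with ∫₀^∞ xʲ·e^(−2κx) dx = j!/(2κ)^(j+1).
State is unnormalized: ∫|φ|² dx = 0.0083250, and ∫φ*·(−ħ²/2m · φ'') dx = 0.025438, so ⟨T⟩ = 0.025438 / 0.0083250.
⟨T⟩ = 3.0556.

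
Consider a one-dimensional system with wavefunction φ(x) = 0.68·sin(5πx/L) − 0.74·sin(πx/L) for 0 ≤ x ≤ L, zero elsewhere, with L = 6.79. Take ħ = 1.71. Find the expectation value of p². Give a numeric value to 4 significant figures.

7.504

p² φ = −ħ² d²φ/dx²; ⟨p²⟩ = −ħ² ∫ φ*·φ'' dx / ∫|φ|² dx.
d²/dx² sin(jπx/L) = −(jπ/L)²·sin(jπx/L); on 0 ≤ x ≤ L, ∫sin²(jπx/L) dx = L/2 and ∫sin(jπx/L)·sin(lπx/L) dx = 0 for j ≠ l, so only diagonal terms survive in ∫|φ|² and ∫φ·φ″; ∫φ·φ′ dx = [φ²/2] between the walls = 0.
State is unnormalized: ∫|φ|² dx = 3.4290, and ∫φ*·(−ħ² φ'') dx = 25.731, so ⟨p²⟩ = 25.731 / 3.4290.
⟨p²⟩ = 7.5039.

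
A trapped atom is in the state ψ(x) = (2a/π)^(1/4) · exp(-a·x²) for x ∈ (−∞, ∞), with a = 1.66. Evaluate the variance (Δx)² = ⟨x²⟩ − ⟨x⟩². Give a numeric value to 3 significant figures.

Compute ⟨x⟩ and ⟨x²⟩ separately, then (Δx)² = ⟨x²⟩ − ⟨x⟩².
Gaussian moments: ∫x^(2j)·e^(−2ax²) dx = (2j−1)!!/(4a)^j · √(π/(2a)), odd powers integrate to 0; here √(π/(2a)) = 0.97276.
⟨x⟩ = 0.0000 and ⟨x²⟩ = 0.15060.
(Δx)² = 0.15060 − (0.0000)² = 0.15060.

0.151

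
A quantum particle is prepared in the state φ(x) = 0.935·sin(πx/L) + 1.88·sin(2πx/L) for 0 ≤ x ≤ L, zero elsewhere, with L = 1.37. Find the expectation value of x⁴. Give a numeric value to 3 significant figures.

⟨x⁴⟩ = ∫ x⁴·|φ|² dx / ∫|φ|² dx (integrals over the domain).
On 0 ≤ x ≤ L (j ≠ l): ∫sin²(jπx/L) dx = L/2, ∫sin(jπx/L)·sin(lπx/L) dx = 0; diagonal moments ∫x·sin²(jπx/L) dx = L²/4, ∫x²·sin²(jπx/L) dx = L³·(1/6 − 1/(4j²π²)); cross terms ∫x·sin(jπx/L)·sin(lπx/L) dx = 0 for j + l even and −4jlL²/(π²(j² − l²)²) for j + l odd, ∫x²·sin(jπx/L)·sin(lπx/L) dx = (−1)^(j+l)·4jlL³/(π²(j² − l²)²); higher powers the same way via product-to-sum and parts.
State is unnormalized: ∫|φ|² dx = 3.0199, and ∫φ*·x⁴·φ dx = 0.74678, so ⟨x⁴⟩ = 0.74678 / 3.0199.
⟨x⁴⟩ = 0.24729.

0.247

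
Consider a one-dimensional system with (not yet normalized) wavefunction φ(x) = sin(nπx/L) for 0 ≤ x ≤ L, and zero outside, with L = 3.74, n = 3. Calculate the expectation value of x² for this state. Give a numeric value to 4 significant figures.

⟨x²⟩ = ∫ x²·|φ|² dx / ∫|φ|² dx (integrals over the domain).
With sin²θ = (1 − cos2θ)/2 on 0 ≤ x ≤ L: ∫sin²(nπx/L) dx = L/2, ∫x·sin²(nπx/L) dx = L²/4, ∫x²·sin²(nπx/L) dx = L³·(1/6 − 1/(4n²π²)); higher powers xᵏ the same way, integrating xᵏ·cos(2nπx/L) by parts.
State is unnormalized: ∫|φ|² dx = 1.8700, and ∫φ*·x²·φ dx = 8.5717, so ⟨x²⟩ = 8.5717 / 1.8700.
⟨x²⟩ = 4.5838.

4.584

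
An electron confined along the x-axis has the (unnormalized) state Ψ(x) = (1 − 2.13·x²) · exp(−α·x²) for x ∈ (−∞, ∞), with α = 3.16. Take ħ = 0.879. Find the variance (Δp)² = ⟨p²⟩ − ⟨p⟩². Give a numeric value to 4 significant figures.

Compute ⟨p⟩ and ⟨p²⟩ separately; (Δp)² = ⟨p²⟩ − ⟨p⟩².
Expand each integrand as polynomial × e^(−2αx²) and use ∫x^(2j)·e^(−2αx²) dx = (2j−1)!!/(4α)^j · √(π/(2α)), odd powers → 0; here √(π/(2α)) = 0.70504. Differentiate with the product rule, d/dx e^(−αx²) = −2αx·e^(−αx²).
Normalization: ∫|Ψ|² dx = 0.52749.
⟨p⟩ = 0.0000 and ⟨p²⟩ = 5.0119.
(Δp)² = 5.0119 − (0.0000)² = 5.0119.

5.012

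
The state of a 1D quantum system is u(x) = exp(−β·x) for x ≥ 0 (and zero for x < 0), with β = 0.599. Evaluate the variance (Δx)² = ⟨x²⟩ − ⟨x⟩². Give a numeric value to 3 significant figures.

Compute ⟨x⟩ and ⟨x²⟩ separately, then (Δx)² = ⟨x²⟩ − ⟨x⟩².
Every integrand reduces to terms xʲ·e^(−2βx) on [0, ∞); use ∫₀^∞ xʲ·e^(−2βx) dx = j!/(2β)^(j+1).
Normalization: ∫|u|² dx = 0.83472.
⟨x⟩ = 0.83472 and ⟨x²⟩ = 1.3935.
(Δx)² = 1.3935 − (0.83472)² = 0.69677.

0.697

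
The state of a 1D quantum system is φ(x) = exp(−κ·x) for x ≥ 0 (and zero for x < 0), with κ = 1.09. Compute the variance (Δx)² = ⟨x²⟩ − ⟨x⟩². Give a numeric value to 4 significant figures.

Compute ⟨x⟩ and ⟨x²⟩ separately, then (Δx)² = ⟨x²⟩ − ⟨x⟩².
Every integrand reduces to terms xʲ·e^(−2κx) on [0, ∞); use ∫₀^∞ xʲ·e^(−2κx) dx = j!/(2κ)^(j+1).
Normalization: ∫|φ|² dx = 0.45872.
⟨x⟩ = 0.45872 and ⟨x²⟩ = 0.42084.
(Δx)² = 0.42084 − (0.45872)² = 0.21042.

0.2104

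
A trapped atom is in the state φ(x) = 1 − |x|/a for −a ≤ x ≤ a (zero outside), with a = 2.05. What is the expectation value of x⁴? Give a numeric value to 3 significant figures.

0.505

⟨x⁴⟩ = ∫ x⁴·|φ|² dx / ∫|φ|² dx (integrals over the domain).
φ is even, so ∫ over [−a, a] = 2∫₀ᵃ with φ = 1 − x/a there: ∫₀ᵃ (1 − x/a)² dx = a/3, ∫₀ᵃ x²(1 − x/a)² dx = a³/30, ∫₀ᵃ x⁴(1 − x/a)² dx = a⁵/105.
State is unnormalized: ∫|φ|² dx = 1.3667, and ∫φ*·x⁴·φ dx = 0.68962, so ⟨x⁴⟩ = 0.68962 / 1.3667.
⟨x⁴⟩ = 0.50460.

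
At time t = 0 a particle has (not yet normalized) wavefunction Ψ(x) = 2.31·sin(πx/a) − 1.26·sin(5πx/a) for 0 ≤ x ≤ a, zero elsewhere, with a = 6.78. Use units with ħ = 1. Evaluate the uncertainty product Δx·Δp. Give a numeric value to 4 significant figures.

1.560

Δx = √(⟨x²⟩−⟨x⟩²), Δp = √(⟨p²⟩−⟨p⟩²).
On 0 ≤ x ≤ a (j ≠ l): ∫sin²(jπx/a) dx = a/2, ∫sin(jπx/a)·sin(lπx/a) dx = 0; diagonal moments ∫x·sin²(jπx/a) dx = a²/4, ∫x²·sin²(jπx/a) dx = a³·(1/6 − 1/(4j²π²)); cross terms ∫x·sin(jπx/a)·sin(lπx/a) dx = 0 for j + l even and −4jla²/(π²(j² − l²)²) for j + l odd, ∫x²·sin(jπx/a)·sin(lπx/a) dx = (−1)^(j+l)·4jla³/(π²(j² − l²)²); higher powers the same way via product-to-sum and parts. d²/dx² sin(jπx/a) = −(jπ/a)²·sin(jπx/a); on 0 ≤ x ≤ a, ∫sin²(jπx/a) dx = a/2 and ∫sin(jπx/a)·sin(lπx/a) dx = 0 for j ≠ l, so only diagonal terms survive in ∫|Ψ|² and ∫Ψ·Ψ″; ∫Ψ·Ψ′ dx = [Ψ²/2] between the walls = 0.
Normalization: ∫|Ψ|² dx = 23.471.
⟨x⟩ = 3.3900, ⟨x²⟩ = 13.235 ⇒ Δx = 1.3201.
⟨p⟩ = 0.0000, ⟨p²⟩ = 1.3963 ⇒ Δp = 1.1816.
Δx·Δp = 1.5598.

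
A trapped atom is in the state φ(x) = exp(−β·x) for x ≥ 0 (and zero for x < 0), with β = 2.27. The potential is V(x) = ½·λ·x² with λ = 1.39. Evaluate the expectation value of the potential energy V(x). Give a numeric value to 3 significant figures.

0.0674

⟨V⟩ = ∫ V(x)·|φ|² dx / ∫|φ|² dx.
Every integrand reduces to terms xʲ·e^(−2βx) on [0, ∞); use ∫₀^∞ xʲ·e^(−2βx) dx = j!/(2β)^(j+1).
State is unnormalized: ∫|φ|² dx = 0.22026, and ∫φ*·V(x)·φ dx = 0.014854, so ⟨V⟩ = 0.014854 / 0.22026.
⟨V⟩ = 0.067438.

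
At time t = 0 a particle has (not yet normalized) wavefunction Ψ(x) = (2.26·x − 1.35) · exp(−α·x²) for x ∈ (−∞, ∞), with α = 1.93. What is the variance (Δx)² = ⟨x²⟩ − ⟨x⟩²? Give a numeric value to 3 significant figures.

0.0973

Compute ⟨x⟩ and ⟨x²⟩ separately, then (Δx)² = ⟨x²⟩ − ⟨x⟩².
Expand each integrand as polynomial × e^(−2αx²) and use ∫x^(2j)·e^(−2αx²) dx = (2j−1)!!/(4α)^j · √(π/(2α)), odd powers → 0; here √(π/(2α)) = 0.90216.
Normalization: ∫|Ψ|² dx = 2.2410.
⟨x⟩ = -0.31819 and ⟨x²⟩ = 0.19853.
(Δx)² = 0.19853 − (-0.31819)² = 0.097289.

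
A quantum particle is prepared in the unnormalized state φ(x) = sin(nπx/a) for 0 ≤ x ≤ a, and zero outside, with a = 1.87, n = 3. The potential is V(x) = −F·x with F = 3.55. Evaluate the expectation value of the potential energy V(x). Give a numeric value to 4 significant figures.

⟨V⟩ = ∫ V(x)·|φ|² dx / ∫|φ|² dx.
With sin²θ = (1 − cos2θ)/2 on 0 ≤ x ≤ a: ∫sin²(nπx/a) dx = a/2, ∫x·sin²(nπx/a) dx = a²/4, ∫x²·sin²(nπx/a) dx = a³·(1/6 − 1/(4n²π²)); higher powers xᵏ the same way, integrating xᵏ·cos(2nπx/a) by parts.
State is unnormalized: ∫|φ|² dx = 0.93500, and ∫φ*·V(x)·φ dx = -3.1035, so ⟨V⟩ = -3.1035 / 0.93500.
⟨V⟩ = -3.3193.

-3.319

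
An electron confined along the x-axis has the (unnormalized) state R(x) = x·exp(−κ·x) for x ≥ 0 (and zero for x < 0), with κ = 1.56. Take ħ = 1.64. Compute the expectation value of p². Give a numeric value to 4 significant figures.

6.545

p² R = −ħ² d²R/dx²; ⟨p²⟩ = −ħ² ∫ R*·R'' dx / ∫|R|² dx.
Differentiate x·exp(−κ·x) with the product rule; every integrand then reduces to terms xʲ·e^(−2κx) on [0, ∞), with ∫₀^∞ xʲ·e^(−2κx) dx = j!/(2κ)^(j+1).
State is unnormalized: ∫|R|² dx = 0.065852, and ∫R*·(−ħ² R'') dx = 0.43103, so ⟨p²⟩ = 0.43103 / 0.065852.
⟨p²⟩ = 6.5454.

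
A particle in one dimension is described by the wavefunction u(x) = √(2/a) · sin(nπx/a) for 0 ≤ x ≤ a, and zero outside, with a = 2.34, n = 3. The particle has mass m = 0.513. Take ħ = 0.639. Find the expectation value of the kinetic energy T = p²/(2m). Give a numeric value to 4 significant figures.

6.456

T = −(ħ²/2m) d²/dx², so ⟨T⟩ = −(ħ²/2m) ∫ u*·u'' dx; with m = 0.513.
d/dx sin(nπx/a) = (nπ/a)·cos(nπx/a) and d²/dx² sin(nπx/a) = −(nπ/a)²·sin(nπx/a); on 0 ≤ x ≤ a, ∫sin²(nπx/a) dx = a/2 and ∫sin(nπx/a)·cos(nπx/a) dx = 0.
⟨T⟩ = 6.4560.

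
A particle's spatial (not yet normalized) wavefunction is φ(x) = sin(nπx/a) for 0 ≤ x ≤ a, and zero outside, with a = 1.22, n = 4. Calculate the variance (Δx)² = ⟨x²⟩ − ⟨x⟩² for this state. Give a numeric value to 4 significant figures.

Compute ⟨x⟩ and ⟨x²⟩ separately, then (Δx)² = ⟨x²⟩ − ⟨x⟩².
With sin²θ = (1 − cos2θ)/2 on 0 ≤ x ≤ a: ∫sin²(nπx/a) dx = a/2, ∫x·sin²(nπx/a) dx = a²/4, ∫x²·sin²(nπx/a) dx = a³·(1/6 − 1/(4n²π²)); higher powers xᵏ the same way, integrating xᵏ·cos(2nπx/a) by parts.
Normalization: ∫|φ|² dx = 0.61000.
⟨x⟩ = 0.61000 and ⟨x²⟩ = 0.49142.
(Δx)² = 0.49142 − (0.61000)² = 0.11932.

0.1193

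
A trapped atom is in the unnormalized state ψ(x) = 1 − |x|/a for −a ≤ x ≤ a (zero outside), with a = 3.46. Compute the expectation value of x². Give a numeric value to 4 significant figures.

1.197

⟨x²⟩ = ∫ x²·|ψ|² dx / ∫|ψ|² dx (integrals over the domain).
ψ is even, so ∫ over [−a, a] = 2∫₀ᵃ with ψ = 1 − x/a there: ∫₀ᵃ (1 − x/a)² dx = a/3, ∫₀ᵃ x²(1 − x/a)² dx = a³/30, ∫₀ᵃ x⁴(1 − x/a)² dx = a⁵/105.
State is unnormalized: ∫|ψ|² dx = 2.3067, and ∫ψ*·x²·ψ dx = 2.7614, so ⟨x²⟩ = 2.7614 / 2.3067.
⟨x²⟩ = 1.1972.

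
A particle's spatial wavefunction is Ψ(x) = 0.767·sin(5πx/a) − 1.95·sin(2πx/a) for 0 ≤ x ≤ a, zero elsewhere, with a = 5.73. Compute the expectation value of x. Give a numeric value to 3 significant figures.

⟨x⟩ = ∫ x·|Ψ|² dx / ∫|Ψ|² dx (integrals over the domain).
On 0 ≤ x ≤ a (j ≠ l): ∫sin²(jπx/a) dx = a/2, ∫sin(jπx/a)·sin(lπx/a) dx = 0; diagonal moments ∫x·sin²(jπx/a) dx = a²/4, ∫x²·sin²(jπx/a) dx = a³·(1/6 − 1/(4j²π²)); cross terms ∫x·sin(jπx/a)·sin(lπx/a) dx = 0 for j + l even and −4jla²/(π²(j² − l²)²) for j + l odd, ∫x²·sin(jπx/a)·sin(lπx/a) dx = (−1)^(j+l)·4jla³/(π²(j² − l²)²); higher powers the same way via product-to-sum and parts.
State is unnormalized: ∫|Ψ|² dx = 12.580, and ∫Ψ*·x·Ψ dx = 36.943, so ⟨x⟩ = 36.943 / 12.580.
⟨x⟩ = 2.9368.

2.94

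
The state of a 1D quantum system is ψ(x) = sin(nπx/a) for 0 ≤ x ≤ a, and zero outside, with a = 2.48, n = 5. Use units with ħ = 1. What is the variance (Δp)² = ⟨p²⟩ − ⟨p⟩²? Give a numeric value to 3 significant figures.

Compute ⟨p⟩ and ⟨p²⟩ separately; (Δp)² = ⟨p²⟩ − ⟨p⟩².
d/dx sin(nπx/a) = (nπ/a)·cos(nπx/a) and d²/dx² sin(nπx/a) = −(nπ/a)²·sin(nπx/a); on 0 ≤ x ≤ a, ∫sin²(nπx/a) dx = a/2 and ∫sin(nπx/a)·cos(nπx/a) dx = 0.
Normalization: ∫|ψ|² dx = 1.2400.
⟨p⟩ = 0.0000 and ⟨p²⟩ = 40.118.
(Δp)² = 40.118 − (0.0000)² = 40.118.

40.1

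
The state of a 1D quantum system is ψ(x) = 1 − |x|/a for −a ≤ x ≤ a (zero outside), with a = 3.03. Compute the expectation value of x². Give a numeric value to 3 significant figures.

0.918

⟨x²⟩ = ∫ x²·|ψ|² dx / ∫|ψ|² dx (integrals over the domain).
ψ is even, so ∫ over [−a, a] = 2∫₀ᵃ with ψ = 1 − x/a there: ∫₀ᵃ (1 − x/a)² dx = a/3, ∫₀ᵃ x²(1 − x/a)² dx = a³/30, ∫₀ᵃ x⁴(1 − x/a)² dx = a⁵/105.
State is unnormalized: ∫|ψ|² dx = 2.0200, and ∫ψ*·x²·ψ dx = 1.8545, so ⟨x²⟩ = 1.8545 / 2.0200.
⟨x²⟩ = 0.91809.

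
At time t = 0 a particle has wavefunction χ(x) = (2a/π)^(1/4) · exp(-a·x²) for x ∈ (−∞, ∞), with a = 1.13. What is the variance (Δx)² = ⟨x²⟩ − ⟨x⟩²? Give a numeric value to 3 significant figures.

0.221

Compute ⟨x⟩ and ⟨x²⟩ separately, then (Δx)² = ⟨x²⟩ − ⟨x⟩².
Gaussian moments: ∫x^(2j)·e^(−2ax²) dx = (2j−1)!!/(4a)^j · √(π/(2a)), odd powers integrate to 0; here √(π/(2a)) = 1.1790.
⟨x⟩ = 0.0000 and ⟨x²⟩ = 0.22124.
(Δx)² = 0.22124 − (0.0000)² = 0.22124.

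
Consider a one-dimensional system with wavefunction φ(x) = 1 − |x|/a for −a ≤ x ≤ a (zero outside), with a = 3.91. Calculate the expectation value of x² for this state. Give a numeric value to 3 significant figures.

⟨x²⟩ = ∫ x²·|φ|² dx / ∫|φ|² dx (integrals over the domain).
φ is even, so ∫ over [−a, a] = 2∫₀ᵃ with φ = 1 − x/a there: ∫₀ᵃ (1 − x/a)² dx = a/3, ∫₀ᵃ x²(1 − x/a)² dx = a³/30, ∫₀ᵃ x⁴(1 − x/a)² dx = a⁵/105.
State is unnormalized: ∫|φ|² dx = 2.6067, and ∫φ*·x²·φ dx = 3.9851, so ⟨x²⟩ = 3.9851 / 2.6067.
⟨x²⟩ = 1.5288.

1.53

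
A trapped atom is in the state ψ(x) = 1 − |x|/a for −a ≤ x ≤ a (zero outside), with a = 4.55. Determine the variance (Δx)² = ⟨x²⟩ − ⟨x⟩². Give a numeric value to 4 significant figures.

2.070

Compute ⟨x⟩ and ⟨x²⟩ separately, then (Δx)² = ⟨x²⟩ − ⟨x⟩².
ψ is even, so ∫ over [−a, a] = 2∫₀ᵃ with ψ = 1 − x/a there: ∫₀ᵃ (1 − x/a)² dx = a/3, ∫₀ᵃ x²(1 − x/a)² dx = a³/30, ∫₀ᵃ x⁴(1 − x/a)² dx = a⁵/105.
Normalization: ∫|ψ|² dx = 3.0333.
⟨x⟩ = 0.0000 and ⟨x²⟩ = 2.0703.
(Δx)² = 2.0703 − (0.0000)² = 2.0703.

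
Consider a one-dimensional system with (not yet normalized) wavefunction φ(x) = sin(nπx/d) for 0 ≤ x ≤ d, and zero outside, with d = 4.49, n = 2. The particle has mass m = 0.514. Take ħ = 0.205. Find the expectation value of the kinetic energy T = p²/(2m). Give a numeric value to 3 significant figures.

0.0801

T = −(ħ²/2m) d²/dx², so ⟨T⟩ = −(ħ²/2m) ∫ φ*·φ'' dx / ∫|φ|² dx; with m = 0.514.
d/dx sin(nπx/d) = (nπ/d)·cos(nπx/d) and d²/dx² sin(nπx/d) = −(nπ/d)²·sin(nπx/d); on 0 ≤ x ≤ d, ∫sin²(nπx/d) dx = d/2 and ∫sin(nπx/d)·cos(nπx/d) dx = 0.
State is unnormalized: ∫|φ|² dx = 2.2450, and ∫φ*·(−ħ²/2m · φ'') dx = 0.17972, so ⟨T⟩ = 0.17972 / 2.2450.
⟨T⟩ = 0.080054.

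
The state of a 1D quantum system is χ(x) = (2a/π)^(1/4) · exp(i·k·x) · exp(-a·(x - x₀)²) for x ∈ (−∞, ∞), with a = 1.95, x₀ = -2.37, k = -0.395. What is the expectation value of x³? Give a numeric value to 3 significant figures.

⟨x³⟩ = ∫ x³·|χ|² dx (integrals over the domain).
Gaussian moments (u = x − x₀): ∫u^(2j)·e^(−2au²) du = (2j−1)!!/(4a)^j · √(π/(2a)), odd powers integrate to 0; here √(π/(2a)) = 0.89752.
⟨x³⟩ = -14.224.

-14.2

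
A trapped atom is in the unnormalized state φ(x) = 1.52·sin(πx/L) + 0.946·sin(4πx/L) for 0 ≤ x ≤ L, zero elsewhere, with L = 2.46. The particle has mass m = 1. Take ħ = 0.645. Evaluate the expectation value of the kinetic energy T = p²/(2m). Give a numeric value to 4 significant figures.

T = −(ħ²/2m) d²/dx², so ⟨T⟩ = −(ħ²/2m) ∫ φ*·φ'' dx / ∫|φ|² dx; with m = 1.
d²/dx² sin(jπx/L) = −(jπ/L)²·sin(jπx/L); on 0 ≤ x ≤ L, ∫sin²(jπx/L) dx = L/2 and ∫sin(jπx/L)·sin(lπx/L) dx = 0 for j ≠ l, so only diagonal terms survive in ∫|φ|² and ∫φ·φ″; ∫φ·φ′ dx = [φ²/2] between the walls = 0.
State is unnormalized: ∫|φ|² dx = 3.9425, and ∫φ*·(−ħ²/2m · φ'') dx = 6.9389, so ⟨T⟩ = 6.9389 / 3.9425.
⟨T⟩ = 1.7600.

1.760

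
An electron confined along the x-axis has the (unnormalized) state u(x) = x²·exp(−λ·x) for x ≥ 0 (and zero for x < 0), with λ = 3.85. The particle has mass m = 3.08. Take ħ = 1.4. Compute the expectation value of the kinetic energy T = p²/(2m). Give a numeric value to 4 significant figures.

T = −(ħ²/2m) d²/dx², so ⟨T⟩ = −(ħ²/2m) ∫ u*·u'' dx / ∫|u|² dx; with m = 3.08.
Differentiate x²·exp(−λ·x) with the product rule; every integrand then reduces to terms xʲ·e^(−2λx) on [0, ∞), with ∫₀^∞ xʲ·e^(−2λx) dx = j!/(2λ)^(j+1).
State is unnormalized: ∫|u|² dx = 0.00088666, and ∫u*·(−ħ²/2m · u'') dx = 0.0013939, so ⟨T⟩ = 0.0013939 / 0.00088666.
⟨T⟩ = 1.5721.

1.572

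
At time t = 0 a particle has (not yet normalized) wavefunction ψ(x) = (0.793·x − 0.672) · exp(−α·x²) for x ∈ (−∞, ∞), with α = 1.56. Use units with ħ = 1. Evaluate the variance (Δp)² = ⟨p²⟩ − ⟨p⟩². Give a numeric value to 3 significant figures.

Compute ⟨p⟩ and ⟨p²⟩ separately; (Δp)² = ⟨p²⟩ − ⟨p⟩².
Expand each integrand as polynomial × e^(−2αx²) and use ∫x^(2j)·e^(−2αx²) dx = (2j−1)!!/(4α)^j · √(π/(2α)), odd powers → 0; here √(π/(2α)) = 1.0035. Differentiate with the product rule, d/dx e^(−αx²) = −2αx·e^(−αx²).
Normalization: ∫|ψ|² dx = 0.55427.
⟨p⟩ = 0.0000 and ⟨p²⟩ = 2.1292.
(Δp)² = 2.1292 − (0.0000)² = 2.1292.

2.13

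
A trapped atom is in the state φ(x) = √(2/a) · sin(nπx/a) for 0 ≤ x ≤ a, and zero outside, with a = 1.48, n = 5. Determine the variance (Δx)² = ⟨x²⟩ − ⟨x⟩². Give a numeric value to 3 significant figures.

Compute ⟨x⟩ and ⟨x²⟩ separately, then (Δx)² = ⟨x²⟩ − ⟨x⟩².
With sin²θ = (1 − cos2θ)/2 on 0 ≤ x ≤ a: ∫sin²(nπx/a) dx = a/2, ∫x·sin²(nπx/a) dx = a²/4, ∫x²·sin²(nπx/a) dx = a³·(1/6 − 1/(4n²π²)); higher powers xᵏ the same way, integrating xᵏ·cos(2nπx/a) by parts.
⟨x⟩ = 0.74000 and ⟨x²⟩ = 0.72569.
(Δx)² = 0.72569 − (0.74000)² = 0.17809.

0.178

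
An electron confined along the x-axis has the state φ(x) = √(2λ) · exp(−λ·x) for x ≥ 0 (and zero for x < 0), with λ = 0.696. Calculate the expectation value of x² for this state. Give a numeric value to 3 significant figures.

1.03

⟨x²⟩ = ∫ x²·|φ|² dx (integrals over the domain).
Every integrand reduces to terms xʲ·e^(−2λx) on [0, ∞); use ∫₀^∞ xʲ·e^(−2λx) dx = j!/(2λ)^(j+1).
⟨x²⟩ = 1.0322.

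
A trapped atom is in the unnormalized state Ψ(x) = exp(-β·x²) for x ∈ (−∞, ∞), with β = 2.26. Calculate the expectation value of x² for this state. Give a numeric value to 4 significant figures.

⟨x²⟩ = ∫ x²·|Ψ|² dx / ∫|Ψ|² dx (integrals over the domain).
Gaussian moments: ∫x^(2j)·e^(−2βx²) dx = (2j−1)!!/(4β)^j · √(π/(2β)), odd powers integrate to 0; here √(π/(2β)) = 0.83369.
State is unnormalized: ∫|Ψ|² dx = 0.83369, and ∫Ψ*·x²·Ψ dx = 0.092223, so ⟨x²⟩ = 0.092223 / 0.83369.
⟨x²⟩ = 0.11062.

0.1106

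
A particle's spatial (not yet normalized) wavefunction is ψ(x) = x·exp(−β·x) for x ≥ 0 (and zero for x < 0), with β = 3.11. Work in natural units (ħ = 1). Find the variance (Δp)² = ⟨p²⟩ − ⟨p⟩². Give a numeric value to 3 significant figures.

Compute ⟨p⟩ and ⟨p²⟩ separately; (Δp)² = ⟨p²⟩ − ⟨p⟩².
Differentiate x·exp(−β·x) with the product rule; every integrand then reduces to terms xʲ·e^(−2βx) on [0, ∞), with ∫₀^∞ xʲ·e^(−2βx) dx = j!/(2β)^(j+1).
Normalization: ∫|ψ|² dx = 0.0083111.
⟨p⟩ = 0.0000 and ⟨p²⟩ = 9.6721.
(Δp)² = 9.6721 − (0.0000)² = 9.6721.

9.67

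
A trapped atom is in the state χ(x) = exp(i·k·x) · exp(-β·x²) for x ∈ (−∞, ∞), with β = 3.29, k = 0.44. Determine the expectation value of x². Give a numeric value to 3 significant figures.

0.0760

⟨x²⟩ = ∫ x²·|χ|² dx / ∫|χ|² dx (integrals over the domain).
Gaussian moments: ∫x^(2j)·e^(−2βx²) dx = (2j−1)!!/(4β)^j · √(π/(2β)), odd powers integrate to 0; here √(π/(2β)) = 0.69097.
State is unnormalized: ∫|χ|² dx = 0.69097, and ∫χ*·x²·χ dx = 0.052506, so ⟨x²⟩ = 0.052506 / 0.69097.
⟨x²⟩ = 0.075988.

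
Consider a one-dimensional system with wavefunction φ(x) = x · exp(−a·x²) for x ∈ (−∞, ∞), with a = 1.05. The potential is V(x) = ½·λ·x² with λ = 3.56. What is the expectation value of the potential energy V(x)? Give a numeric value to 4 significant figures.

⟨V⟩ = ∫ V(x)·|φ|² dx / ∫|φ|² dx.
Expand each integrand as polynomial × e^(−2ax²) and use ∫x^(2j)·e^(−2ax²) dx = (2j−1)!!/(4a)^j · √(π/(2a)), odd powers → 0; here √(π/(2a)) = 1.2231.
State is unnormalized: ∫|φ|² dx = 0.29122, and ∫φ*·V(x)·φ dx = 0.37026, so ⟨V⟩ = 0.37026 / 0.29122.
⟨V⟩ = 1.2714.

1.271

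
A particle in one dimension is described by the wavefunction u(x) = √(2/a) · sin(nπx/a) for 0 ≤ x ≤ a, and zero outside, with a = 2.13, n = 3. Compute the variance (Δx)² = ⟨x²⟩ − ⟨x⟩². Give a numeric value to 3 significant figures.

Compute ⟨x⟩ and ⟨x²⟩ separately, then (Δx)² = ⟨x²⟩ − ⟨x⟩².
With sin²θ = (1 − cos2θ)/2 on 0 ≤ x ≤ a: ∫sin²(nπx/a) dx = a/2, ∫x·sin²(nπx/a) dx = a²/4, ∫x²·sin²(nπx/a) dx = a³·(1/6 − 1/(4n²π²)); higher powers xᵏ the same way, integrating xᵏ·cos(2nπx/a) by parts.
⟨x⟩ = 1.0650 and ⟨x²⟩ = 1.4868.
(Δx)² = 1.4868 − (1.0650)² = 0.35254.

0.353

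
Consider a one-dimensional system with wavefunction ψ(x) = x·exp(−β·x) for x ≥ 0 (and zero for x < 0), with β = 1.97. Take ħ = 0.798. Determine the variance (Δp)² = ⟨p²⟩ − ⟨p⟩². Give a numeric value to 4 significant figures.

Compute ⟨p⟩ and ⟨p²⟩ separately; (Δp)² = ⟨p²⟩ − ⟨p⟩².
Differentiate x·exp(−β·x) with the product rule; every integrand then reduces to terms xʲ·e^(−2βx) on [0, ∞), with ∫₀^∞ xʲ·e^(−2βx) dx = j!/(2β)^(j+1).
Normalization: ∫|ψ|² dx = 0.032700.
⟨p⟩ = 0.0000 and ⟨p²⟩ = 2.4714.
(Δp)² = 2.4714 − (0.0000)² = 2.4714.

2.471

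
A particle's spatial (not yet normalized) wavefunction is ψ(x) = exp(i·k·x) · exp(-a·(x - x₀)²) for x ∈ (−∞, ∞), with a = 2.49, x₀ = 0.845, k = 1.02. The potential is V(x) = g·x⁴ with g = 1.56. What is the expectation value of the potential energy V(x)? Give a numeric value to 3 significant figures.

1.51

⟨V⟩ = ∫ V(x)·|ψ|² dx / ∫|ψ|² dx.
Gaussian moments (u = x − x₀): ∫u^(2j)·e^(−2au²) du = (2j−1)!!/(4a)^j · √(π/(2a)), odd powers integrate to 0; here √(π/(2a)) = 0.79426.
State is unnormalized: ∫|ψ|² dx = 0.79426, and ∫ψ*·V(x)·ψ dx = 1.2021, so ⟨V⟩ = 1.2021 / 0.79426.
⟨V⟩ = 1.5135.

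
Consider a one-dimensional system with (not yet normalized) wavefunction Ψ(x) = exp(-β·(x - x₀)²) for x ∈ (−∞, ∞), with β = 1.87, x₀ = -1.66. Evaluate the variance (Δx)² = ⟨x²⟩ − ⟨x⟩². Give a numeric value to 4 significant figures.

0.1337

Compute ⟨x⟩ and ⟨x²⟩ separately, then (Δx)² = ⟨x²⟩ − ⟨x⟩².
Gaussian moments (u = x − x₀): ∫u^(2j)·e^(−2βu²) du = (2j−1)!!/(4β)^j · √(π/(2β)), odd powers integrate to 0; here √(π/(2β)) = 0.91651.
Normalization: ∫|Ψ|² dx = 0.91651.
⟨x⟩ = -1.6600 and ⟨x²⟩ = 2.8893.
(Δx)² = 2.8893 − (-1.6600)² = 0.13369.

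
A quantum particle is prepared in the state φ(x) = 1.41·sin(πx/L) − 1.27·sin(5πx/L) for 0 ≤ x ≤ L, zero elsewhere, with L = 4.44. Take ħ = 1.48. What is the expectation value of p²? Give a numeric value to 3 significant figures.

p² φ = −ħ² d²φ/dx²; ⟨p²⟩ = −ħ² ∫ φ*·φ'' dx / ∫|φ|² dx.
d²/dx² sin(jπx/L) = −(jπ/L)²·sin(jπx/L); on 0 ≤ x ≤ L, ∫sin²(jπx/L) dx = L/2 and ∫sin(jπx/L)·sin(lπx/L) dx = 0 for j ≠ l, so only diagonal terms survive in ∫|φ|² and ∫φ·φ″; ∫φ·φ′ dx = [φ²/2] between the walls = 0.
State is unnormalized: ∫|φ|² dx = 7.9942, and ∫φ*·(−ħ² φ'') dx = 103.01, so ⟨p²⟩ = 103.01 / 7.9942.
⟨p²⟩ = 12.885.

12.9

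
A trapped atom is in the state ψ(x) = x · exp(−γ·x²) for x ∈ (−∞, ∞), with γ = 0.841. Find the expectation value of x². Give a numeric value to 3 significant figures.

0.892

⟨x²⟩ = ∫ x²·|ψ|² dx / ∫|ψ|² dx (integrals over the domain).
Expand each integrand as polynomial × e^(−2γx²) and use ∫x^(2j)·e^(−2γx²) dx = (2j−1)!!/(4γ)^j · √(π/(2γ)), odd powers → 0; here √(π/(2γ)) = 1.3667.
State is unnormalized: ∫|ψ|² dx = 0.40626, and ∫ψ*·x²·ψ dx = 0.36230, so ⟨x²⟩ = 0.36230 / 0.40626.
⟨x²⟩ = 0.89180.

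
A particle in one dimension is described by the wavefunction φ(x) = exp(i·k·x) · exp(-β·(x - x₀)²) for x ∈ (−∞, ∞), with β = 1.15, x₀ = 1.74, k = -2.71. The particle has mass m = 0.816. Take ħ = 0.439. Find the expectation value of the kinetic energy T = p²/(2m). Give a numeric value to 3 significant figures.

T = −(ħ²/2m) d²/dx², so ⟨T⟩ = −(ħ²/2m) ∫ φ*·φ'' dx / ∫|φ|² dx; with m = 0.816.
Gaussian moments (u = x − x₀): ∫u^(2j)·e^(−2βu²) du = (2j−1)!!/(4β)^j · √(π/(2β)), odd powers integrate to 0; here √(π/(2β)) = 1.1687. Derivatives: φ′ = (ik − 2βu)·φ, φ″ = ((ik − 2βu)² − 2β)·φ; the odd-in-u pieces drop out.
State is unnormalized: ∫|φ|² dx = 1.1687, and ∫φ*·(−ħ²/2m · φ'') dx = 1.1723, so ⟨T⟩ = 1.1723 / 1.1687.
⟨T⟩ = 1.0031.

1.00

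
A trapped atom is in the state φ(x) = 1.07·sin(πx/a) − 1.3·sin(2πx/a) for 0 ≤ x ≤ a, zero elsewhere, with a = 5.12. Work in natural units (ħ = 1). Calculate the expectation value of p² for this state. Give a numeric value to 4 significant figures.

p² φ = −ħ² d²φ/dx²; ⟨p²⟩ = −ħ² ∫ φ*·φ'' dx / ∫|φ|² dx.
d²/dx² sin(jπx/a) = −(jπ/a)²·sin(jπx/a); on 0 ≤ x ≤ a, ∫sin²(jπx/a) dx = a/2 and ∫sin(jπx/a)·sin(lπx/a) dx = 0 for j ≠ l, so only diagonal terms survive in ∫|φ|² and ∫φ·φ″; ∫φ·φ′ dx = [φ²/2] between the walls = 0.
State is unnormalized: ∫|φ|² dx = 7.2573, and ∫φ*·(−ħ² φ'') dx = 7.6190, so ⟨p²⟩ = 7.6190 / 7.2573.
⟨p²⟩ = 1.0498.

1.050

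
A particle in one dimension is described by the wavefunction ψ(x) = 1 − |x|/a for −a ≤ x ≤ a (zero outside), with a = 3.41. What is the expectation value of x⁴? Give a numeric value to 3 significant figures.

⟨x⁴⟩ = ∫ x⁴·|ψ|² dx / ∫|ψ|² dx (integrals over the domain).
ψ is even, so ∫ over [−a, a] = 2∫₀ᵃ with ψ = 1 − x/a there: ∫₀ᵃ (1 − x/a)² dx = a/3, ∫₀ᵃ x²(1 − x/a)² dx = a³/30, ∫₀ᵃ x⁴(1 − x/a)² dx = a⁵/105.
State is unnormalized: ∫|ψ|² dx = 2.2733, and ∫ψ*·x⁴·ψ dx = 8.7824, so ⟨x⁴⟩ = 8.7824 / 2.2733.
⟨x⁴⟩ = 3.8632.

3.86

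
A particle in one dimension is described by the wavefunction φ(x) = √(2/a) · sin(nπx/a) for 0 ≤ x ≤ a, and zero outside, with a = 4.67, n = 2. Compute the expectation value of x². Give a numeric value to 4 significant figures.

⟨x²⟩ = ∫ x²·|φ|² dx (integrals over the domain).
With sin²θ = (1 − cos2θ)/2 on 0 ≤ x ≤ a: ∫sin²(nπx/a) dx = a/2, ∫x·sin²(nπx/a) dx = a²/4, ∫x²·sin²(nπx/a) dx = a³·(1/6 − 1/(4n²π²)); higher powers xᵏ the same way, integrating xᵏ·cos(2nπx/a) by parts.
⟨x²⟩ = 6.9934.

6.993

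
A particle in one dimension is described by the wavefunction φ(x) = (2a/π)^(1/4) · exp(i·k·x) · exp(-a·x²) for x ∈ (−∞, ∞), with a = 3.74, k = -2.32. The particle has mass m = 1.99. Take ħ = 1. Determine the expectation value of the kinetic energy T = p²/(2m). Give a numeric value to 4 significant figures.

2.292

T = −(ħ²/2m) d²/dx², so ⟨T⟩ = −(ħ²/2m) ∫ φ*·φ'' dx; with m = 1.99.
Gaussian moments: ∫x^(2j)·e^(−2ax²) dx = (2j−1)!!/(4a)^j · √(π/(2a)), odd powers integrate to 0; here √(π/(2a)) = 0.64807. Derivatives: φ′ = (ik − 2ax)·φ, φ″ = ((ik − 2ax)² − 2a)·φ; the odd-in-x pieces drop out.
⟨T⟩ = 2.2921.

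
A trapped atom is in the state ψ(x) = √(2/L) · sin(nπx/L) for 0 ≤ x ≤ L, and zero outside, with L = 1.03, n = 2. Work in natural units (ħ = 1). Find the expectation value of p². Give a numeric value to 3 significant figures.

37.2

p² ψ = −ħ² d²ψ/dx²; ⟨p²⟩ = −ħ² ∫ ψ*·ψ'' dx.
d/dx sin(nπx/L) = (nπ/L)·cos(nπx/L) and d²/dx² sin(nπx/L) = −(nπ/L)²·sin(nπx/L); on 0 ≤ x ≤ L, ∫sin²(nπx/L) dx = L/2 and ∫sin(nπx/L)·cos(nπx/L) dx = 0.
⟨p²⟩ = 37.212.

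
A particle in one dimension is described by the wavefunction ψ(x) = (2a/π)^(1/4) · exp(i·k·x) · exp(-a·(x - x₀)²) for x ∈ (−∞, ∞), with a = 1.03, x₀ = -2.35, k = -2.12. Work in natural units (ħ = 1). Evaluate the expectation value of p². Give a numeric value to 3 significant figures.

p² ψ = −ħ² d²ψ/dx²; ⟨p²⟩ = −ħ² ∫ ψ*·ψ'' dx.
Gaussian moments (u = x − x₀): ∫u^(2j)·e^(−2au²) du = (2j−1)!!/(4a)^j · √(π/(2a)), odd powers integrate to 0; here √(π/(2a)) = 1.2349. Derivatives: ψ′ = (ik − 2au)·ψ, ψ″ = ((ik − 2au)² − 2a)·ψ; the odd-in-u pieces drop out.
⟨p²⟩ = 5.5244.

5.52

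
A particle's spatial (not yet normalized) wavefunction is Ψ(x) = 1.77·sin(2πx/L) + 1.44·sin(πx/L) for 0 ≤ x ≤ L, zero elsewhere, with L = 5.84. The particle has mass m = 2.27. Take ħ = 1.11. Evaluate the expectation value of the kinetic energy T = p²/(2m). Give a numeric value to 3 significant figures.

T = −(ħ²/2m) d²/dx², so ⟨T⟩ = −(ħ²/2m) ∫ Ψ*·Ψ'' dx / ∫|Ψ|² dx; with m = 2.27.
d²/dx² sin(jπx/L) = −(jπ/L)²·sin(jπx/L); on 0 ≤ x ≤ L, ∫sin²(jπx/L) dx = L/2 and ∫sin(jπx/L)·sin(lπx/L) dx = 0 for j ≠ l, so only diagonal terms survive in ∫|Ψ|² and ∫Ψ·Ψ″; ∫Ψ·Ψ′ dx = [Ψ²/2] between the walls = 0.
State is unnormalized: ∫|Ψ|² dx = 15.203, and ∫Ψ*·(−ħ²/2m · Ψ'') dx = 3.3493, so ⟨T⟩ = 3.3493 / 15.203.
⟨T⟩ = 0.22031.

0.220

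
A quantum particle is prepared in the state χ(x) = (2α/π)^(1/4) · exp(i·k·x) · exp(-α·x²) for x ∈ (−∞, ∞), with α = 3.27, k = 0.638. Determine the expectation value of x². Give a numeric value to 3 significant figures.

⟨x²⟩ = ∫ x²·|χ|² dx (integrals over the domain).
Gaussian moments: ∫x^(2j)·e^(−2αx²) dx = (2j−1)!!/(4α)^j · √(π/(2α)), odd powers integrate to 0; here √(π/(2α)) = 0.69308.
⟨x²⟩ = 0.076453.

0.0765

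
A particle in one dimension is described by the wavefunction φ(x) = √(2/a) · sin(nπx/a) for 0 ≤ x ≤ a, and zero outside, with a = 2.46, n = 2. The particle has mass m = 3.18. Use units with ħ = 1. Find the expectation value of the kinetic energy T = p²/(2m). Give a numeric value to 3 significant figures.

1.03

T = −(ħ²/2m) d²/dx², so ⟨T⟩ = −(ħ²/2m) ∫ φ*·φ'' dx; with m = 3.18.
d/dx sin(nπx/a) = (nπ/a)·cos(nπx/a) and d²/dx² sin(nπx/a) = −(nπ/a)²·sin(nπx/a); on 0 ≤ x ≤ a, ∫sin²(nπx/a) dx = a/2 and ∫sin(nπx/a)·cos(nπx/a) dx = 0.
⟨T⟩ = 1.0257.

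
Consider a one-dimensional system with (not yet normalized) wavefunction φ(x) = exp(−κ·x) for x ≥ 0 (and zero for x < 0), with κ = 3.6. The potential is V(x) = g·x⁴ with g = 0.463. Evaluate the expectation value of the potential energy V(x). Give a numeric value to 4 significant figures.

⟨V⟩ = ∫ V(x)·|φ|² dx / ∫|φ|² dx.
Every integrand reduces to terms xʲ·e^(−2κx) on [0, ∞); use ∫₀^∞ xʲ·e^(−2κx) dx = j!/(2κ)^(j+1).
State is unnormalized: ∫|φ|² dx = 0.13889, and ∫φ*·V(x)·φ dx = 0.00057429, so ⟨V⟩ = 0.00057429 / 0.13889.
⟨V⟩ = 0.0041349.

0.004135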